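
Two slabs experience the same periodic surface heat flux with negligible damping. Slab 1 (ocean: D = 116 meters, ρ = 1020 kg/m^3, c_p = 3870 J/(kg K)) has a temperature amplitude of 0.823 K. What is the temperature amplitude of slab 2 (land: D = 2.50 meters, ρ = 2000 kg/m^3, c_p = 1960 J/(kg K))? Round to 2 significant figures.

38 K

C_ocean = 4.58×10^8 J/(m²·K); C_land = 9.80×10^6 J/(m²·K).
A ∝ 1/C ⇒ A_land = A_ocean × C_ocean/C_land = 0.823 × 46.7 = 38.5 K.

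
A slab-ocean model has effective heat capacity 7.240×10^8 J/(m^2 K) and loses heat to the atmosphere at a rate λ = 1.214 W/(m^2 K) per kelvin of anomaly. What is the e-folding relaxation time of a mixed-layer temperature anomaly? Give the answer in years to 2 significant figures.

Areal heat capacity C = 7.240×10^8 J/(m^2 K) (given).
Relaxation time τ = C / λ = 7.24×10^8 / 1.214 = 5.96×10^8 s.
In years: 5.96×10^8 s / (3.156×10^7 s/year) = 18.9 years.

19 years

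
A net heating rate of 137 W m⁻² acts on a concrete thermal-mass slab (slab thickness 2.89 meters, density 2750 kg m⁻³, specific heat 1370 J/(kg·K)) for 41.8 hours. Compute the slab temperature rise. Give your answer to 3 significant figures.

1.89 K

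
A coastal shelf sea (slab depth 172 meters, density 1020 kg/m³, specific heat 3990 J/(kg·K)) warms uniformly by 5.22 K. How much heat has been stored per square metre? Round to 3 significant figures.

Areal heat capacity C = ρ c_p D = 1020 × 3990 × 172 = 7.00×10^8 J/(m^2 K).
ΔQ = C ΔT = 7.00×10^8 × 5.22 = 3.65×10^9 J/m².

3.65×10^9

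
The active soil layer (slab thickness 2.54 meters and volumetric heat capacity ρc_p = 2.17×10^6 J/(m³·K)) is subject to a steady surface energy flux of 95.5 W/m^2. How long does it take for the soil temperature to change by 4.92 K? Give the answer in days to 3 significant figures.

3.29 days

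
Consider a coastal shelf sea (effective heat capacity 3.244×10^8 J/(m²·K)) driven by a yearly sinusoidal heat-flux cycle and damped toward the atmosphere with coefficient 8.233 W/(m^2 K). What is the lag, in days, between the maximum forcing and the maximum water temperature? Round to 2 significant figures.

Areal heat capacity C = 3.244×10^8 J/(m²·K) (given).
ω = 2π / 3.15×10^7 s = 1.99×10^-7 s⁻¹.
Phase lag φ = arctan(Cω/λ) = arctan(64.6/8.233) = 1.44 rad.
Time lag = φ / ω = 1.44 / 1.99×10^-7 = 7.25×10^6 s = 83.9 days.

84 days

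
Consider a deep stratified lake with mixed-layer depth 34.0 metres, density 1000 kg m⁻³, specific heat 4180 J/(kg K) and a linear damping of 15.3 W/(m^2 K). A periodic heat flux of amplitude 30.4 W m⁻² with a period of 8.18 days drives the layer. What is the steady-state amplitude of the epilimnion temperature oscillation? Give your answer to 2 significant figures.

Areal heat capacity C = ρ c_p D = 1000 × 4180 × 34.0 = 1.42×10^8 J/(m^2 K).
Angular frequency ω = 2π / T = 2π / 7.07×10^5 s = 8.89×10^-6 s⁻¹.
√((Cω)² + λ²) = √((1260)² + 15.3²) = 1260 W/(m²·K).
Amplitude A = F₀ / √((Cω)²+λ²) = 30.4 / 1260 = 0.0241 K.

0.024 K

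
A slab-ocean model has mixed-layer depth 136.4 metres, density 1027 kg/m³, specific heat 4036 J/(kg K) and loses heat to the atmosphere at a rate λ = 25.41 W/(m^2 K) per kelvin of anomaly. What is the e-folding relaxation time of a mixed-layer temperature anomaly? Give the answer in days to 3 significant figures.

258 days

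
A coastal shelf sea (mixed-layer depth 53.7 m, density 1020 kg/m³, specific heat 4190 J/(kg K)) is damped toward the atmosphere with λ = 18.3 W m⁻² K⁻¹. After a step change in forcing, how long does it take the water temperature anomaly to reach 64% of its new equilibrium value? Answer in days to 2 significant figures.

150 days

Areal heat capacity C = ρ c_p D = 1020 × 4190 × 53.7 = 2.30×10^8 J/(m^2 K).
τ = C / λ = 2.30×10^8 / 18.3 = 1.25×10^7 s.
Fraction reached: 1 − e^(−t/τ) = 0.64 ⇒ t = −τ ln(1 − 0.64) = τ × 1.02.
t = 1.28×10^7 s = 148 days.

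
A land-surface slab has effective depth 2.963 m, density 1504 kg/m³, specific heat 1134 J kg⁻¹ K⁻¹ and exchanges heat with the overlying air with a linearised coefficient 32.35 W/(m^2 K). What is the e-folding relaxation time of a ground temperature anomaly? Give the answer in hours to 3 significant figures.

43.4 hours

Areal heat capacity C = ρ c_p D = 1504 × 1134 × 2.963 = 5.05×10^6 J/(m^2 K).
Relaxation time τ = C / λ = 5.05×10^6 / 32.35 = 1.56×10^5 s.
In hours: 1.56×10^5 s / (3600 s/hour) = 43.4 hours.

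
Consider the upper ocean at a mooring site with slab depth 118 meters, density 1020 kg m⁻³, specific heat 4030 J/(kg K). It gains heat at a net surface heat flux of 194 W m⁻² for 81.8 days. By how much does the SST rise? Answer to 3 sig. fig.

Areal heat capacity C = ρ c_p D = 1020 × 4030 × 118 = 4.85×10^8 J/(m^2 K).
Net heat input Q = F Δt = 194 × (81.8 days × 86400 s/day) = 1.37×10^9 J/m².
ΔT = Q / C = 1.37×10^9 / 4.85×10^8 = 2.83 K.

2.83 K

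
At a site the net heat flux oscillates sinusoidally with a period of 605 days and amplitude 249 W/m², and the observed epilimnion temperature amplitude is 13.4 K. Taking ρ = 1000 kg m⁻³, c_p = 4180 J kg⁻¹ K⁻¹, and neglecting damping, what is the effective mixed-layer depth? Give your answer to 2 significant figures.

37 m

ω = 2π / 5.23×10^7 s = 1.20×10^-7 s⁻¹.
Required C = F₀ / (A ω) = 249 / (13.4 × 1.20×10^-7) = 1.55×10^8 J/(m²·K).
D = C / (ρ c_p) = 1.55×10^8 / (1000 × 4180) = 37.0 m.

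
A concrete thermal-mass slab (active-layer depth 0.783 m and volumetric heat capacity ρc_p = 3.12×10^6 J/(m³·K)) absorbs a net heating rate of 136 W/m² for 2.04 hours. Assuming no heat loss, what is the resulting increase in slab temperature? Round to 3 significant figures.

0.409 K

Areal heat capacity C = ρc_p × D = 3.12×10^6 × 0.783 = 2.44×10^6 J/(m^2 K).
Net heat input Q = F Δt = 136 × (2.04 hours × 3600 s/hour) = 9.99×10^5 J/m².
ΔT = Q / C = 9.99×10^5 / 2.44×10^6 = 0.409 K.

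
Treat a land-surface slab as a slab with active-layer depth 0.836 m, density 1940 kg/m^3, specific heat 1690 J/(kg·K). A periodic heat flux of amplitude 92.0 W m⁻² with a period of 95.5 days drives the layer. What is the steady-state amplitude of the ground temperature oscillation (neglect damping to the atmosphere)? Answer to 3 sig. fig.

Areal heat capacity C = ρ c_p D = 1940 × 1690 × 0.836 = 2.74×10^6 J m⁻² K⁻¹.
Angular frequency ω = 2π / T = 2π / 8.25×10^6 s = 7.61×10^-7 s⁻¹.
Cω = 2.74×10^6 × 7.61×10^-7 = 2.09 W/(m²·K).
Amplitude A = F₀ / (Cω) = 92.0 / 2.09 = 44.1 K.

44.1 K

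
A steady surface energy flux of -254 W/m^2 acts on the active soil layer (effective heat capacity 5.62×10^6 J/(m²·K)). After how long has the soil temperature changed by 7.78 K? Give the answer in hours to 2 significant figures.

48 hours

Areal heat capacity C = 5.62×10^6 J/(m²·K) (given).
Time required: Δt = C ΔT / F = 5.62×10^6 × -7.78 / -254 = 1.72×10^5 s.
In hours: 1.72×10^5 s / (3600 s/hour) = 47.8 hours.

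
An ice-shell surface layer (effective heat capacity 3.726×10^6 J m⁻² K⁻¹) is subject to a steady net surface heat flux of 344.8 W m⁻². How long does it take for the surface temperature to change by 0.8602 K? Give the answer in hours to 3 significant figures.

2.58 hours

Areal heat capacity C = 3.726×10^6 J m⁻² K⁻¹ (given).
Time required: Δt = C ΔT / F = 3.73×10^6 × 0.8602 / 344.8 = 9300 s.
In hours: 9300 s / (3600 s/hour) = 2.58 hours.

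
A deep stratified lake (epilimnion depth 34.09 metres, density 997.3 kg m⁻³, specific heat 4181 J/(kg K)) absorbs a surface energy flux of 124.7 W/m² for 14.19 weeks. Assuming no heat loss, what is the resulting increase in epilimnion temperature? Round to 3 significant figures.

7.53 K

Areal heat capacity C = ρ c_p D = 997.3 × 4181 × 34.09 = 1.42×10^8 J m⁻² K⁻¹.
Net heat input Q = F Δt = 124.7 × (14.19 weeks × 6.048×10^5 s/week) = 1.07×10^9 J/m².
ΔT = Q / C = 1.07×10^9 / 1.42×10^8 = 7.53 K.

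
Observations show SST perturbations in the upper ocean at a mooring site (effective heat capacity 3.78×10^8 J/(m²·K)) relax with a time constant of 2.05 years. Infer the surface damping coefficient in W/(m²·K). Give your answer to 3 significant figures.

5.84

Areal heat capacity C = 3.78×10^8 J/(m²·K) (given).
τ = 2.05 years = 6.47×10^7 s.
λ = C / τ = 3.78×10^8 / 6.47×10^7 = 5.84 W/(m²·K).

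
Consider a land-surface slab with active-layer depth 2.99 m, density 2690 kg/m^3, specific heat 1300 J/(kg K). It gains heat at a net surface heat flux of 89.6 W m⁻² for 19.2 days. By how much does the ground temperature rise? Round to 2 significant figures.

Areal heat capacity C = ρ c_p D = 2690 × 1300 × 2.99 = 1.05×10^7 J/(m²·K).
Net heat input Q = F Δt = 89.6 × (19.2 days × 86400 s/day) = 1.49×10^8 J/m².
ΔT = Q / C = 1.49×10^8 / 1.05×10^7 = 14.2 K.

14 K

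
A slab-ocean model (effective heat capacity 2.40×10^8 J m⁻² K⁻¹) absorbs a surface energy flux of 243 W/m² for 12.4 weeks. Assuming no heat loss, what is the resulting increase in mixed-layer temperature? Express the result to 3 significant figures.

Areal heat capacity C = 2.40×10^8 J m⁻² K⁻¹ (given).
Net heat input Q = F Δt = 243 × (12.4 weeks × 6.048×10^5 s/week) = 1.82×10^9 J/m².
ΔT = Q / C = 1.82×10^9 / 2.40×10^8 = 7.59 K.

7.59 K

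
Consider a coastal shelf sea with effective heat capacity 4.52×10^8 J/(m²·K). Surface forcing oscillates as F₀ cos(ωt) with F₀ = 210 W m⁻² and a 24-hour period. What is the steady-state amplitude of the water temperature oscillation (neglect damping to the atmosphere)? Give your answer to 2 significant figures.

0.0064 K

Areal heat capacity C = 4.52×10^8 J/(m²·K) (given).
Angular frequency ω = 2π / T = 2π / 86400 s = 7.27×10^-5 s⁻¹.
Cω = 4.52×10^8 × 7.27×10^-5 = 32900 W/(m²·K).
Amplitude A = F₀ / (Cω) = 210 / 32900 = 0.00639 K.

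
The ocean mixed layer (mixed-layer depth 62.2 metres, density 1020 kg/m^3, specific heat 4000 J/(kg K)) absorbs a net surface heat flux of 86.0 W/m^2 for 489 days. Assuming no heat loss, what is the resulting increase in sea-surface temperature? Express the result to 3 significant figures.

Areal heat capacity C = ρ c_p D = 1020 × 4000 × 62.2 = 2.54×10^8 J/(m^2 K).
Net heat input Q = F Δt = 86.0 × (489 days × 86400 s/day) = 3.63×10^9 J/m².
ΔT = Q / C = 3.63×10^9 / 2.54×10^8 = 14.3 K.

14.3 K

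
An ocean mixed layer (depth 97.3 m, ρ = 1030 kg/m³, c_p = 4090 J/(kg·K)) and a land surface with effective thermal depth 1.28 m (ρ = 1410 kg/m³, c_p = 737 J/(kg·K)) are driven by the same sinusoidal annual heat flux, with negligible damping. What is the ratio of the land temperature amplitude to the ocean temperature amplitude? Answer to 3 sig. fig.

308

C_ocean = 1030 × 4090 × 97.3 = 4.10×10^8 J/(m²·K).
C_land = 1410 × 737 × 1.28 = 1.33×10^6 J/(m²·K).
Undamped amplitude ∝ 1/C, so A_land/A_ocean = C_ocean/C_land = 308.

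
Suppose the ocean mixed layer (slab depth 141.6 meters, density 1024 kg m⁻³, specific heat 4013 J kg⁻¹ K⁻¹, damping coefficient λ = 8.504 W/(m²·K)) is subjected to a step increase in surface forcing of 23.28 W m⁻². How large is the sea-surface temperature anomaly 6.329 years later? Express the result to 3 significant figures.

Areal heat capacity C = ρ c_p D = 1024 × 4013 × 141.6 = 5.82×10^8 J/(m²·K).
τ = C / λ = 5.82×10^8 / 8.504 = 6.84×10^7 s.
Equilibrium anomaly ΔT_eq = F / λ = 23.28 / 8.504 = 2.74 K.
t = 6.329 years = 2.00×10^8 s, so t/τ = 2.92.
ΔT(t) = ΔT_eq (1 − e^(−t/τ)) = 2.74 × (1 − e^−2.92) = 2.59 K.

2.59 K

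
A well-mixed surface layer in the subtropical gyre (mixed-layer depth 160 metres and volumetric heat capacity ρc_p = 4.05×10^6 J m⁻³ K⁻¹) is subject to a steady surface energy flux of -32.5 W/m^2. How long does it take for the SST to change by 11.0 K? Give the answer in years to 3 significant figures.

6.95 years

Areal heat capacity C = ρc_p × D = 4.05×10^6 × 160 = 6.48×10^8 J/(m²·K).
Time required: Δt = C ΔT / F = 6.48×10^8 × -11.0 / -32.5 = 2.19×10^8 s.
In years: 2.19×10^8 s / (3.156×10^7 s/year) = 6.95 years.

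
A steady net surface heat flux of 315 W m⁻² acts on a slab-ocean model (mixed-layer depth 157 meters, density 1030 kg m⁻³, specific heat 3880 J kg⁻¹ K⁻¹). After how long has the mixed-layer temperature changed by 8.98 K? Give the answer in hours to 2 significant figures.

Areal heat capacity C = ρ c_p D = 1030 × 3880 × 157 = 6.27×10^8 J/(m²·K).
Time required: Δt = C ΔT / F = 6.27×10^8 × 8.98 / 315 = 1.79×10^7 s.
In hours: 1.79×10^7 s / (3600 s/hour) = 4970 hours.

5000 hours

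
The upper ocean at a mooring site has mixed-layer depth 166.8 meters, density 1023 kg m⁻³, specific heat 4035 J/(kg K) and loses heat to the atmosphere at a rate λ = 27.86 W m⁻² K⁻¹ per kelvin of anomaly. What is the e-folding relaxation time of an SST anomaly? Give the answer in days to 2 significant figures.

Areal heat capacity C = ρ c_p D = 1023 × 4035 × 166.8 = 6.89×10^8 J/(m^2 K).
Relaxation time τ = C / λ = 6.89×10^8 / 27.86 = 2.47×10^7 s.
In days: 2.47×10^7 s / (86400 s/day) = 286 days.

290 days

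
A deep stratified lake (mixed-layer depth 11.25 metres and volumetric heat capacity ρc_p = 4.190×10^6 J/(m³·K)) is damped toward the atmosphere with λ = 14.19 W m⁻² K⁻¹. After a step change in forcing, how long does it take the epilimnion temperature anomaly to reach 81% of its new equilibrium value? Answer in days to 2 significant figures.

64 days

Areal heat capacity C = ρc_p × D = 4.190×10^6 × 11.25 = 4.71×10^7 J/(m^2 K).
τ = C / λ = 4.71×10^7 / 14.19 = 3.32×10^6 s.
Fraction reached: 1 − e^(−t/τ) = 0.81 ⇒ t = −τ ln(1 − 0.81) = τ × 1.66.
t = 5.52×10^6 s = 63.9 days.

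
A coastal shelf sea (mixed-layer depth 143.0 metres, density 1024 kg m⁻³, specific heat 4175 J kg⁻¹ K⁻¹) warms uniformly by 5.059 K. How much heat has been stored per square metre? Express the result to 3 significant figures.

Areal heat capacity C = ρ c_p D = 1024 × 4175 × 143.0 = 6.11×10^8 J/(m²·K).
ΔQ = C ΔT = 6.11×10^8 × 5.059 = 3.09×10^9 J/m².

3.09×10^9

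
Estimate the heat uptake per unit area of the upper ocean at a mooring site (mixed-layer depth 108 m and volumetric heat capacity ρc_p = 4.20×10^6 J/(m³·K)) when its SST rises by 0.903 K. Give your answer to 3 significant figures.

Areal heat capacity C = ρc_p × D = 4.20×10^6 × 108 = 4.54×10^8 J m⁻² K⁻¹.
ΔQ = C ΔT = 4.54×10^8 × 0.903 = 4.10×10^8 J/m².

4.10×10^8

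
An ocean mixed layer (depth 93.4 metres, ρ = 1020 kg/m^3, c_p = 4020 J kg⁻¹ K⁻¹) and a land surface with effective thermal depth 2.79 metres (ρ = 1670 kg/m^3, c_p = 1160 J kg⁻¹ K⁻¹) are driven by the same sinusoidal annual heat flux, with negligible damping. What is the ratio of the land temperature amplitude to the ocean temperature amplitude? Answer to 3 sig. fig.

C_ocean = 1020 × 4020 × 93.4 = 3.83×10^8 J/(m²·K).
C_land = 1670 × 1160 × 2.79 = 5.40×10^6 J/(m²·K).
Undamped amplitude ∝ 1/C, so A_land/A_ocean = C_ocean/C_land = 70.9.

70.9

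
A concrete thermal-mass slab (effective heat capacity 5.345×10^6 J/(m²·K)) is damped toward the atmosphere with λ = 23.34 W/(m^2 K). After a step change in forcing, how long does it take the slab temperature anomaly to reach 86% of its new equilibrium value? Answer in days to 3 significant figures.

5.21 days

Areal heat capacity C = 5.345×10^6 J/(m²·K) (given).
τ = C / λ = 5.34×10^6 / 23.34 = 2.29×10^5 s.
Fraction reached: 1 − e^(−t/τ) = 0.86 ⇒ t = −τ ln(1 − 0.86) = τ × 1.97.
t = 4.50×10^5 s = 5.21 days.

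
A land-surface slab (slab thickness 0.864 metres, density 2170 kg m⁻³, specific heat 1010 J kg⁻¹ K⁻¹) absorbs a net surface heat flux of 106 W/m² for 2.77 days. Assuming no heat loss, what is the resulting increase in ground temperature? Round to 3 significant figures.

13.4 K

Areal heat capacity C = ρ c_p D = 2170 × 1010 × 0.864 = 1.89×10^6 J/(m²·K).
Net heat input Q = F Δt = 106 × (2.77 days × 86400 s/day) = 2.54×10^7 J/m².
ΔT = Q / C = 2.54×10^7 / 1.89×10^6 = 13.4 K.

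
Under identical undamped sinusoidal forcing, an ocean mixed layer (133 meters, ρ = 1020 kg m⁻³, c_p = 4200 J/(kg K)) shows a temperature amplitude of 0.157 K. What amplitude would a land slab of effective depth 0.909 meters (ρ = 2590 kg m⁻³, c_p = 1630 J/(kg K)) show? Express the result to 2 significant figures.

C_ocean = 5.70×10^8 J/(m²·K); C_land = 3.84×10^6 J/(m²·K).
A ∝ 1/C ⇒ A_land = A_ocean × C_ocean/C_land = 0.157 × 148 = 23.3 K.

23 K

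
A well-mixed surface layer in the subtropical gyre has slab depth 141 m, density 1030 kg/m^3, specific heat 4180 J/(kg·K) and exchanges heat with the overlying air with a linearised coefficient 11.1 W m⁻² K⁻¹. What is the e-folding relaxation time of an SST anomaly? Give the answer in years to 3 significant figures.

Areal heat capacity C = ρ c_p D = 1030 × 4180 × 141 = 6.07×10^8 J/(m^2 K).
Relaxation time τ = C / λ = 6.07×10^8 / 11.1 = 5.47×10^7 s.
In years: 5.47×10^7 s / (3.156×10^7 s/year) = 1.73 years.

1.73 years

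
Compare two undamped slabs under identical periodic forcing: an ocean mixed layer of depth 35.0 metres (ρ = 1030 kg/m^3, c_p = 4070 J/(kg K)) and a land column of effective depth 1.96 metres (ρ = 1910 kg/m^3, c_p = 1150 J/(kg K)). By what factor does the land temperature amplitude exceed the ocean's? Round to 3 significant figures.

C_ocean = 1030 × 4070 × 35.0 = 1.47×10^8 J/(m²·K).
C_land = 1910 × 1150 × 1.96 = 4.31×10^6 J/(m²·K).
Undamped amplitude ∝ 1/C, so A_land/A_ocean = C_ocean/C_land = 34.1.

34.1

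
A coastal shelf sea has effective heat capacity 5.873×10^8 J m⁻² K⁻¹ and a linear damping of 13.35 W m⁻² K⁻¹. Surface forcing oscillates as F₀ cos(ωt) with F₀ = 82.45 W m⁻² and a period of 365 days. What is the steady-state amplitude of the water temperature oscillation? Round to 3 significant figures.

0.700 K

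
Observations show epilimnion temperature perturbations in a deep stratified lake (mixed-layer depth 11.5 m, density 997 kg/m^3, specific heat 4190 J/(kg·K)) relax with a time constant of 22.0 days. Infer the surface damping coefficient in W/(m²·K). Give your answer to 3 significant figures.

Areal heat capacity C = ρ c_p D = 997 × 4190 × 11.5 = 4.80×10^7 J/(m^2 K).
τ = 22.0 days = 1.90×10^6 s.
λ = C / τ = 4.80×10^7 / 1.90×10^6 = 25.3 W/(m²·K).

25.3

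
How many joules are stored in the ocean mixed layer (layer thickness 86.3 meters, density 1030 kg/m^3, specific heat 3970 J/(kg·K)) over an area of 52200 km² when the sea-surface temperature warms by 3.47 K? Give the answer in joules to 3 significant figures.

Areal heat capacity C = ρ c_p D = 1030 × 3970 × 86.3 = 3.53×10^8 J/(m^2 K).
Heat per unit area: q = C ΔT = 3.53×10^8 × 3.47 = 1.22×10^9 J/m².
Total heat: Q = q × A = 1.22×10^9 × (52200 × 10⁶ m²) = 6.39×10^19 J.

6.39×10^19 J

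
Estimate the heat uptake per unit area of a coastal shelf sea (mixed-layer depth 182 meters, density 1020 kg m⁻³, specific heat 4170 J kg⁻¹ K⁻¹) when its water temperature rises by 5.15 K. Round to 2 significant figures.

4.0×10^9

Areal heat capacity C = ρ c_p D = 1020 × 4170 × 182 = 7.74×10^8 J m⁻² K⁻¹.
ΔQ = C ΔT = 7.74×10^8 × 5.15 = 3.99×10^9 J/m².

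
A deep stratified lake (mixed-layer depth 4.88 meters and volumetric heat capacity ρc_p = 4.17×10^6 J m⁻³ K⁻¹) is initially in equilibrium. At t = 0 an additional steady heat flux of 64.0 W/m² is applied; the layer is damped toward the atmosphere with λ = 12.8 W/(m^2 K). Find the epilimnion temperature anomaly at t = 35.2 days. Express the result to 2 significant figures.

Areal heat capacity C = ρc_p × D = 4.17×10^6 × 4.88 = 2.03×10^7 J/(m^2 K).
τ = C / λ = 2.03×10^7 / 12.8 = 1.59×10^6 s.
Equilibrium anomaly ΔT_eq = F / λ = 64.0 / 12.8 = 5.00 K.
t = 35.2 days = 3.04×10^6 s, so t/τ = 1.91.
ΔT(t) = ΔT_eq (1 − e^(−t/τ)) = 5.00 × (1 − e^−1.91) = 4.26 K.

4.3 K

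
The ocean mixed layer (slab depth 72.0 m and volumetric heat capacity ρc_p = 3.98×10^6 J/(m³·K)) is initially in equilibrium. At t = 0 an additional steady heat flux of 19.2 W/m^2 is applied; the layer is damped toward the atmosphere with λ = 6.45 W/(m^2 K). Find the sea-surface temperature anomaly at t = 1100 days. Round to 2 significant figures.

2.6 K

Areal heat capacity C = ρc_p × D = 3.98×10^6 × 72.0 = 2.87×10^8 J/(m^2 K).
τ = C / λ = 2.87×10^8 / 6.45 = 4.44×10^7 s.
Equilibrium anomaly ΔT_eq = F / λ = 19.2 / 6.45 = 2.98 K.
t = 1100 days = 9.50×10^7 s, so t/τ = 2.14.
ΔT(t) = ΔT_eq (1 − e^(−t/τ)) = 2.98 × (1 − e^−2.14) = 2.63 K.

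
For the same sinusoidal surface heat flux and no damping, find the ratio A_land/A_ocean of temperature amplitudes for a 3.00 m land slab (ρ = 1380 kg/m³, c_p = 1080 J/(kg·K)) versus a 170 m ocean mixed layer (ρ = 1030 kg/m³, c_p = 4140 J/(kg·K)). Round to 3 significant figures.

C_ocean = 1030 × 4140 × 170 = 7.25×10^8 J/(m²·K).
C_land = 1380 × 1080 × 3.00 = 4.47×10^6 J/(m²·K).
Undamped amplitude ∝ 1/C, so A_land/A_ocean = C_ocean/C_land = 162.

162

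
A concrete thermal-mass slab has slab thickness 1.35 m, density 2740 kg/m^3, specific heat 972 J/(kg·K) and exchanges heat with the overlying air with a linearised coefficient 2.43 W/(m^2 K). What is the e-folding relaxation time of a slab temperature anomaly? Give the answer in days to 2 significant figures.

17 days

Areal heat capacity C = ρ c_p D = 2740 × 972 × 1.35 = 3.60×10^6 J/(m^2 K).
Relaxation time τ = C / λ = 3.60×10^6 / 2.43 = 1.48×10^6 s.
In days: 1.48×10^6 s / (86400 s/day) = 17.1 days.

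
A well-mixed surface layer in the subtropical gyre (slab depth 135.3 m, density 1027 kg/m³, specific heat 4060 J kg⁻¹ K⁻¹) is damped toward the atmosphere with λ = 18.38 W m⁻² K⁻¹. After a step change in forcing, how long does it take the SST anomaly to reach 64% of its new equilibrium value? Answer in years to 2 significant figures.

Areal heat capacity C = ρ c_p D = 1027 × 4060 × 135.3 = 5.64×10^8 J/(m^2 K).
τ = C / λ = 5.64×10^8 / 18.38 = 3.07×10^7 s.
Fraction reached: 1 − e^(−t/τ) = 0.64 ⇒ t = −τ ln(1 − 0.64) = τ × 1.02.
t = 3.14×10^7 s = 0.994 years.

0.99 years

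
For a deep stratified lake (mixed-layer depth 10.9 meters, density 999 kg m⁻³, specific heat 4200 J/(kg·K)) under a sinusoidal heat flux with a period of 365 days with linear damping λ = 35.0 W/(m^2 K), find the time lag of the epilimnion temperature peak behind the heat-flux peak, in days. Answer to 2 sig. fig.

15 days

Areal heat capacity C = ρ c_p D = 999 × 4200 × 10.9 = 4.57×10^7 J/(m^2 K).
ω = 2π / 3.15×10^7 s = 1.99×10^-7 s⁻¹.
Phase lag φ = arctan(Cω/λ) = arctan(9.11/35.0) = 0.255 rad.
Time lag = φ / ω = 0.255 / 1.99×10^-7 = 1.28×10^6 s = 14.8 days.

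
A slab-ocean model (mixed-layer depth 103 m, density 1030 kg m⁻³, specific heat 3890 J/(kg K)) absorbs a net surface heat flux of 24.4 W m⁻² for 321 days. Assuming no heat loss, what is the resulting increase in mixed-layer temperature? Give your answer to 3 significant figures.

Areal heat capacity C = ρ c_p D = 1030 × 3890 × 103 = 4.13×10^8 J m⁻² K⁻¹.
Net heat input Q = F Δt = 24.4 × (321 days × 86400 s/day) = 6.77×10^8 J/m².
ΔT = Q / C = 6.77×10^8 / 4.13×10^8 = 1.64 K.

1.64 K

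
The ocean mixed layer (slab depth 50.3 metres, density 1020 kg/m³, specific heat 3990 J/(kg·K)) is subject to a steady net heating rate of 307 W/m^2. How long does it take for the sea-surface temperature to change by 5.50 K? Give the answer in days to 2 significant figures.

42 days

Areal heat capacity C = ρ c_p D = 1020 × 3990 × 50.3 = 2.05×10^8 J m⁻² K⁻¹.
Time required: Δt = C ΔT / F = 2.05×10^8 × 5.50 / 307 = 3.67×10^6 s.
In days: 3.67×10^6 s / (86400 s/day) = 42.4 days.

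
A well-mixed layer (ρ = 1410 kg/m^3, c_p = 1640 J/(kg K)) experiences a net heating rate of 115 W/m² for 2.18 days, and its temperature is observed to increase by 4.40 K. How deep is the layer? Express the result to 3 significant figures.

Heat input Q = F Δt = 115 × 1.88×10^5 s = 2.17×10^7 J/m².
Required areal heat capacity C = Q / ΔT = 4.92×10^6 J/(m²·K).
Depth D = C / (ρ c_p) = 4.92×10^6 / (1410 × 1640) = 2.13 m.

2.13 m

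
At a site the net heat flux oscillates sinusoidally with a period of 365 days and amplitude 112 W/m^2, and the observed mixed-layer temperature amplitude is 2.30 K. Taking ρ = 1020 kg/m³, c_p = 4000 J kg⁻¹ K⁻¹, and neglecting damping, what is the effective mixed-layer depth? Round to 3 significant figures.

ω = 2π / 3.15×10^7 s = 1.99×10^-7 s⁻¹.
Required C = F₀ / (A ω) = 112 / (2.30 × 1.99×10^-7) = 2.44×10^8 J/(m²·K).
D = C / (ρ c_p) = 2.44×10^8 / (1020 × 4000) = 59.9 m.

59.9 m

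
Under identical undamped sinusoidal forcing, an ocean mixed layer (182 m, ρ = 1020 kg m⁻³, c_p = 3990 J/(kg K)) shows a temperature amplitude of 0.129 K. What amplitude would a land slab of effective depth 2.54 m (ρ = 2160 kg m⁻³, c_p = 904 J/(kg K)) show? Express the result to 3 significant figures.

C_ocean = 7.41×10^8 J/(m²·K); C_land = 4.96×10^6 J/(m²·K).
A ∝ 1/C ⇒ A_land = A_ocean × C_ocean/C_land = 0.129 × 149 = 19.3 K.

19.3 K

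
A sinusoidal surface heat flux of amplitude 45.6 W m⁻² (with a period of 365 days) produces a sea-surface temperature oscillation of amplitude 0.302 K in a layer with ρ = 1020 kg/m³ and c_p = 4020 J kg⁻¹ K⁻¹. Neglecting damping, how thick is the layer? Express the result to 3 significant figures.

185 m

ω = 2π / 3.15×10^7 s = 1.99×10^-7 s⁻¹.
Required C = F₀ / (A ω) = 45.6 / (0.302 × 1.99×10^-7) = 7.58×10^8 J/(m²·K).
D = C / (ρ c_p) = 7.58×10^8 / (1020 × 4020) = 185 m.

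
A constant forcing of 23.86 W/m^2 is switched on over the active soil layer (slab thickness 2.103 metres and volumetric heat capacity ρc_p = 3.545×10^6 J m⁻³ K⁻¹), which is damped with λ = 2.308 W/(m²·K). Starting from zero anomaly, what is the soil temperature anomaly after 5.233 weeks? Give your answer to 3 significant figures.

6.46 K

Areal heat capacity C = ρc_p × D = 3.545×10^6 × 2.103 = 7.46×10^6 J/(m²·K).
τ = C / λ = 7.46×10^6 / 2.308 = 3.23×10^6 s.
Equilibrium anomaly ΔT_eq = F / λ = 23.86 / 2.308 = 10.3 K.
t = 5.233 weeks = 3.16×10^6 s, so t/τ = 0.980.
ΔT(t) = ΔT_eq (1 − e^(−t/τ)) = 10.3 × (1 − e^−0.980) = 6.46 K.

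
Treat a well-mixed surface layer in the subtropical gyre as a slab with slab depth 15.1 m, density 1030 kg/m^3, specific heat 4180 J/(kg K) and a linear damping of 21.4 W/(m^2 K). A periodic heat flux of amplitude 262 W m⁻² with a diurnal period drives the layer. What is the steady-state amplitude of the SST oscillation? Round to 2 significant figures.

0.055 K

Areal heat capacity C = ρ c_p D = 1030 × 4180 × 15.1 = 6.50×10^7 J/(m^2 K).
Angular frequency ω = 2π / T = 2π / 86400 s = 7.27×10^-5 s⁻¹.
√((Cω)² + λ²) = √((4730)² + 21.4²) = 4730 W/(m²·K).
Amplitude A = F₀ / √((Cω)²+λ²) = 262 / 4730 = 0.0554 K.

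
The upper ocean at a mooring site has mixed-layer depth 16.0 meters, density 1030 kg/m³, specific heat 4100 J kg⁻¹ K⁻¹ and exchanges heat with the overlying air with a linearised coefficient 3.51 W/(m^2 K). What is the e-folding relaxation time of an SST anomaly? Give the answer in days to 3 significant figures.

223 days

Areal heat capacity C = ρ c_p D = 1030 × 4100 × 16.0 = 6.76×10^7 J m⁻² K⁻¹.
Relaxation time τ = C / λ = 6.76×10^7 / 3.51 = 1.93×10^7 s.
In days: 1.93×10^7 s / (86400 s/day) = 223 days.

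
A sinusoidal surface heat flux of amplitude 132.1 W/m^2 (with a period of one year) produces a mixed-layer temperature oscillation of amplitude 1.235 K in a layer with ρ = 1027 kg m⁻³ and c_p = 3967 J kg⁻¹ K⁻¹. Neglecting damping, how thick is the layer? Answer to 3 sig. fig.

132 m

ω = 2π / 3.15×10^7 s = 1.99×10^-7 s⁻¹.
Required C = F₀ / (A ω) = 132.1 / (1.235 × 1.99×10^-7) = 5.37×10^8 J/(m²·K).
D = C / (ρ c_p) = 5.37×10^8 / (1027 × 3967) = 132 m.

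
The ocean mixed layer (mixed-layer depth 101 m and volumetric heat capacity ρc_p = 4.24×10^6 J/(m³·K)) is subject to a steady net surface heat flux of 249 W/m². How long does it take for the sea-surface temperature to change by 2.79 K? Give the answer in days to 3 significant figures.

Areal heat capacity C = ρc_p × D = 4.24×10^6 × 101 = 4.28×10^8 J/(m^2 K).
Time required: Δt = C ΔT / F = 4.28×10^8 × 2.79 / 249 = 4.80×10^6 s.
In days: 4.80×10^6 s / (86400 s/day) = 55.5 days.

55.5 days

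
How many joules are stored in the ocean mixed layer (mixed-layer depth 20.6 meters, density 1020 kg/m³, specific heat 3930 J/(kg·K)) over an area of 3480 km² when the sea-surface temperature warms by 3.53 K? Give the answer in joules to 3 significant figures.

1.01×10^18 J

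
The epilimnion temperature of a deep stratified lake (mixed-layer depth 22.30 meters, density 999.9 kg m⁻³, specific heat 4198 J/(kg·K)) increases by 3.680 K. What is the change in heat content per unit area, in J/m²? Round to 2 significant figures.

Areal heat capacity C = ρ c_p D = 999.9 × 4198 × 22.30 = 9.36×10^7 J/(m^2 K).
ΔQ = C ΔT = 9.36×10^7 × 3.680 = 3.44×10^8 J/m².

3.4×10^8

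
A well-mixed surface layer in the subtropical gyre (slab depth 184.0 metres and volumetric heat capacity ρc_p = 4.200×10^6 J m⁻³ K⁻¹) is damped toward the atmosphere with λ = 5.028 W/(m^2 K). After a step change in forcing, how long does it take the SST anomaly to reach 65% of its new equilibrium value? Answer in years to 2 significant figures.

Areal heat capacity C = ρc_p × D = 4.200×10^6 × 184.0 = 7.73×10^8 J/(m^2 K).
τ = C / λ = 7.73×10^8 / 5.028 = 1.54×10^8 s.
Fraction reached: 1 − e^(−t/τ) = 0.65 ⇒ t = −τ ln(1 − 0.65) = τ × 1.05.
t = 1.61×10^8 s = 5.11 years.

5.1 years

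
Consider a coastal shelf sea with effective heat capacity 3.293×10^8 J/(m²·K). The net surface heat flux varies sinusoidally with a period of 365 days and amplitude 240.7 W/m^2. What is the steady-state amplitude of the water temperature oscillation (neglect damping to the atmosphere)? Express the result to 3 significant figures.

3.67 K

Areal heat capacity C = 3.293×10^8 J/(m²·K) (given).
Angular frequency ω = 2π / T = 2π / 3.15×10^7 s = 1.99×10^-7 s⁻¹.
Cω = 3.29×10^8 × 1.99×10^-7 = 65.6 W/(m²·K).
Amplitude A = F₀ / (Cω) = 240.7 / 65.6 = 3.67 K.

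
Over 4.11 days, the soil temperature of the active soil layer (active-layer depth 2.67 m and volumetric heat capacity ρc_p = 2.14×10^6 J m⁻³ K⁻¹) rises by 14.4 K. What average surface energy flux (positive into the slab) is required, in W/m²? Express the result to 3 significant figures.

Areal heat capacity C = ρc_p × D = 2.14×10^6 × 2.67 = 5.71×10^6 J/(m²·K).
Required heat per unit area: Q = C ΔT = 5.71×10^6 × 14.4 = 8.23×10^7 J/m².
Flux F = Q / Δt = 8.23×10^7 / 3.55×10^5 s = 232 W/m².

232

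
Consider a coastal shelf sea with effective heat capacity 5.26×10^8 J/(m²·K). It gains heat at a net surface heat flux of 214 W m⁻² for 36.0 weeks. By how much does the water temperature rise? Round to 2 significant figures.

8.9 K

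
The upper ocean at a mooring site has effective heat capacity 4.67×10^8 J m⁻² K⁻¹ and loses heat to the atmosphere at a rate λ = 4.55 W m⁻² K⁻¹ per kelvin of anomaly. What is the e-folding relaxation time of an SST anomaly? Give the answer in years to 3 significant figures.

Areal heat capacity C = 4.67×10^8 J m⁻² K⁻¹ (given).
Relaxation time τ = C / λ = 4.67×10^8 / 4.55 = 1.03×10^8 s.
In years: 1.03×10^8 s / (3.156×10^7 s/year) = 3.25 years.

3.25 years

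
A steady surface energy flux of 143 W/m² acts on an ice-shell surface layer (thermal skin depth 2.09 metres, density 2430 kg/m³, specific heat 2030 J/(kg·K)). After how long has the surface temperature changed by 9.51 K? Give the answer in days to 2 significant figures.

Areal heat capacity C = ρ c_p D = 2430 × 2030 × 2.09 = 1.03×10^7 J/(m^2 K).
Time required: Δt = C ΔT / F = 1.03×10^7 × 9.51 / 143 = 6.86×10^5 s.
In days: 6.86×10^5 s / (86400 s/day) = 7.94 days.

7.9 days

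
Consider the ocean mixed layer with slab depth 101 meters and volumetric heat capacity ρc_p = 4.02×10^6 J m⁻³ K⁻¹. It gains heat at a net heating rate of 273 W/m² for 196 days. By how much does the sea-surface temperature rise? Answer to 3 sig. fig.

11.4 K

Areal heat capacity C = ρc_p × D = 4.02×10^6 × 101 = 4.06×10^8 J m⁻² K⁻¹.
Net heat input Q = F Δt = 273 × (196 days × 86400 s/day) = 4.62×10^9 J/m².
ΔT = Q / C = 4.62×10^9 / 4.06×10^8 = 11.4 K.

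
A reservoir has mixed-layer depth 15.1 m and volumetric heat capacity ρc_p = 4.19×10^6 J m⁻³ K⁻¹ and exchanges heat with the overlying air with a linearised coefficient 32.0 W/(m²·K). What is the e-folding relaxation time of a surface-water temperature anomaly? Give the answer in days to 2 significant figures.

23 days

Areal heat capacity C = ρc_p × D = 4.19×10^6 × 15.1 = 6.33×10^7 J/(m^2 K).
Relaxation time τ = C / λ = 6.33×10^7 / 32.0 = 1.98×10^6 s.
In days: 1.98×10^6 s / (86400 s/day) = 22.9 days.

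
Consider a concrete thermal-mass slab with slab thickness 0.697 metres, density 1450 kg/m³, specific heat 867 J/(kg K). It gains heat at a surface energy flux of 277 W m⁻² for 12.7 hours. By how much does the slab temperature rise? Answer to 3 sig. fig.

14.5 K

Areal heat capacity C = ρ c_p D = 1450 × 867 × 0.697 = 8.76×10^5 J/(m^2 K).
Net heat input Q = F Δt = 277 × (12.7 hours × 3600 s/hour) = 1.27×10^7 J/m².
ΔT = Q / C = 1.27×10^7 / 8.76×10^5 = 14.5 K.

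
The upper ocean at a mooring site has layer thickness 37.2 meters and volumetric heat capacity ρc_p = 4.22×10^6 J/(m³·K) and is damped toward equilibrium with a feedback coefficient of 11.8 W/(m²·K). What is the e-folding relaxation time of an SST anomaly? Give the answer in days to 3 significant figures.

Areal heat capacity C = ρc_p × D = 4.22×10^6 × 37.2 = 1.57×10^8 J m⁻² K⁻¹.
Relaxation time τ = C / λ = 1.57×10^8 / 11.8 = 1.33×10^7 s.
In days: 1.33×10^7 s / (86400 s/day) = 154 days.

154 days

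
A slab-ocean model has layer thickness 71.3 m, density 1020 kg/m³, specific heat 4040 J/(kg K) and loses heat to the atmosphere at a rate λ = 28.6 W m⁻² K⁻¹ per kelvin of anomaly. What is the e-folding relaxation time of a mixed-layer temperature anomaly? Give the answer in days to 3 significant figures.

119 days

Areal heat capacity C = ρ c_p D = 1020 × 4040 × 71.3 = 2.94×10^8 J/(m²·K).
Relaxation time τ = C / λ = 2.94×10^8 / 28.6 = 1.03×10^7 s.
In days: 1.03×10^7 s / (86400 s/day) = 119 days.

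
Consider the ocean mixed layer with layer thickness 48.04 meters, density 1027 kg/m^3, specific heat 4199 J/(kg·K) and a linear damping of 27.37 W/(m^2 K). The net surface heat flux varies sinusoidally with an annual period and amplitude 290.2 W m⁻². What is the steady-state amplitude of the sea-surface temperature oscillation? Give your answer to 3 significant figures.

Areal heat capacity C = ρ c_p D = 1027 × 4199 × 48.04 = 2.07×10^8 J/(m^2 K).
Angular frequency ω = 2π / T = 2π / 3.15×10^7 s = 1.99×10^-7 s⁻¹.
√((Cω)² + λ²) = √((41.3)² + 27.37²) = 49.5 W/(m²·K).
Amplitude A = F₀ / √((Cω)²+λ²) = 290.2 / 49.5 = 5.86 K.

5.86 K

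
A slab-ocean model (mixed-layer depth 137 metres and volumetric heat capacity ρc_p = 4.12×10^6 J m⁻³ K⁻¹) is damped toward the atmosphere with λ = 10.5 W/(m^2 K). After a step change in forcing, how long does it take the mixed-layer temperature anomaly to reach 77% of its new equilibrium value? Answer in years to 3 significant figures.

2.50 years

Areal heat capacity C = ρc_p × D = 4.12×10^6 × 137 = 5.64×10^8 J/(m²·K).
τ = C / λ = 5.64×10^8 / 10.5 = 5.38×10^7 s.
Fraction reached: 1 − e^(−t/τ) = 0.77 ⇒ t = −τ ln(1 − 0.77) = τ × 1.47.
t = 7.90×10^7 s = 2.50 years.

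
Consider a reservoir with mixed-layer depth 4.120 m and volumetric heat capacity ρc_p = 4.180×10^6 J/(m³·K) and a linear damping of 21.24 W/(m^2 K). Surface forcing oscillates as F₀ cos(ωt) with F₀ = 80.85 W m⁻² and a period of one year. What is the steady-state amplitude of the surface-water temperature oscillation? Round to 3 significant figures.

3.76 K

Areal heat capacity C = ρc_p × D = 4.180×10^6 × 4.120 = 1.72×10^7 J m⁻² K⁻¹.
Angular frequency ω = 2π / T = 2π / 3.15×10^7 s = 1.99×10^-7 s⁻¹.
√((Cω)² + λ²) = √((3.43)² + 21.24²) = 21.5 W/(m²·K).
Amplitude A = F₀ / √((Cω)²+λ²) = 80.85 / 21.5 = 3.76 K.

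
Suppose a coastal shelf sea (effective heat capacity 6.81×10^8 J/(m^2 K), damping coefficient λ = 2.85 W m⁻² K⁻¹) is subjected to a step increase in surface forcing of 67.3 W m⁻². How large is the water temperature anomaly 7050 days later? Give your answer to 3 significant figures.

21.8 K

Areal heat capacity C = 6.81×10^8 J/(m^2 K) (given).
τ = C / λ = 6.81×10^8 / 2.85 = 2.39×10^8 s.
Equilibrium anomaly ΔT_eq = F / λ = 67.3 / 2.85 = 23.6 K.
t = 7050 days = 6.09×10^8 s, so t/τ = 2.55.
ΔT(t) = ΔT_eq (1 − e^(−t/τ)) = 23.6 × (1 − e^−2.55) = 21.8 K.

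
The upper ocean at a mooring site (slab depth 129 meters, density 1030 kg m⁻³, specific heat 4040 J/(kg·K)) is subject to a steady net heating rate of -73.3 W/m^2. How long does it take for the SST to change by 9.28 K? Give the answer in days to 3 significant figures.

Areal heat capacity C = ρ c_p D = 1030 × 4040 × 129 = 5.37×10^8 J/(m^2 K).
Time required: Δt = C ΔT / F = 5.37×10^8 × -9.28 / -73.3 = 6.80×10^7 s.
In days: 6.80×10^7 s / (86400 s/day) = 787 days.

787 days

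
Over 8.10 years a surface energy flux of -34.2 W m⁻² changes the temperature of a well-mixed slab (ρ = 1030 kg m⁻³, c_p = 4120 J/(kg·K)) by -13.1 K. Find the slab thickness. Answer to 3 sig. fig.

Heat input Q = F Δt = -34.2 × 2.56×10^8 s = -8.74×10^9 J/m².
Required areal heat capacity C = Q / ΔT = 6.67×10^8 J/(m²·K).
Depth D = C / (ρ c_p) = 6.67×10^8 / (1030 × 4120) = 157 m.

157 m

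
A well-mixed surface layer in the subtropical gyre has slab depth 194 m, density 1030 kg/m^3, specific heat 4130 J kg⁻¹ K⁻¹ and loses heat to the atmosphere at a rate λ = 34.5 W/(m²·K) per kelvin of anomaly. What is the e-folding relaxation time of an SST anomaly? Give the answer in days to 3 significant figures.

277 days

Areal heat capacity C = ρ c_p D = 1030 × 4130 × 194 = 8.25×10^8 J m⁻² K⁻¹.
Relaxation time τ = C / λ = 8.25×10^8 / 34.5 = 2.39×10^7 s.
In days: 2.39×10^7 s / (86400 s/day) = 277 days.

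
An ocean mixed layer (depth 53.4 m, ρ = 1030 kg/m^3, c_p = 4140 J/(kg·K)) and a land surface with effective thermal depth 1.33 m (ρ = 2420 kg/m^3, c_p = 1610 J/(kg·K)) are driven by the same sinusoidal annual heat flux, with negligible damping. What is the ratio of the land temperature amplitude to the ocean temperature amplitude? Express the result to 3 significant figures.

C_ocean = 1030 × 4140 × 53.4 = 2.28×10^8 J/(m²·K).
C_land = 2420 × 1610 × 1.33 = 5.18×10^6 J/(m²·K).
Undamped amplitude ∝ 1/C, so A_land/A_ocean = C_ocean/C_land = 43.9.

43.9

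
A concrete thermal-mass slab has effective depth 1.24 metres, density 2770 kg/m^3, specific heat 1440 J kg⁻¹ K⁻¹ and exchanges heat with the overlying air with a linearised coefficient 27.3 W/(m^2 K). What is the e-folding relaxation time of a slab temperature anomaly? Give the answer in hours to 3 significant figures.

Areal heat capacity C = ρ c_p D = 2770 × 1440 × 1.24 = 4.95×10^6 J/(m^2 K).
Relaxation time τ = C / λ = 4.95×10^6 / 27.3 = 1.81×10^5 s.
In hours: 1.81×10^5 s / (3600 s/hour) = 50.3 hours.

50.3 hours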